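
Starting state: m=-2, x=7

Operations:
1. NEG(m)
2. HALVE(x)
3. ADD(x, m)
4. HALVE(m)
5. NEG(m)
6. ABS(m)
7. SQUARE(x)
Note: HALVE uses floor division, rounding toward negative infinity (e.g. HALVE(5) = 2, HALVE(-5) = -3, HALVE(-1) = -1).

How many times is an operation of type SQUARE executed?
1

Counting SQUARE operations:
Step 7: SQUARE(x) ← SQUARE
Total: 1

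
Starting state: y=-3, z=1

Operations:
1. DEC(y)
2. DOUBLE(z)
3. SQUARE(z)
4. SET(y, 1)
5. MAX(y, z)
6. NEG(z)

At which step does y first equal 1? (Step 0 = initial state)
Step 4

Tracing y:
Initial: y = -3
After step 1: y = -4
After step 2: y = -4
After step 3: y = -4
After step 4: y = 1 ← first occurrence
After step 5: y = 4
After step 6: y = 4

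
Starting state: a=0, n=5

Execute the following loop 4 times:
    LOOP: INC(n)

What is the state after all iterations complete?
a=0, n=9

Iteration trace:
Start: a=0, n=5
After iteration 1: a=0, n=6
After iteration 2: a=0, n=7
After iteration 3: a=0, n=8
After iteration 4: a=0, n=9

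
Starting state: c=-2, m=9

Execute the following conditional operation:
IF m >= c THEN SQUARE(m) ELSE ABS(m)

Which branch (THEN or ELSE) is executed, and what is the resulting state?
Branch: THEN, Final state: c=-2, m=81

Evaluating condition: m >= c
m = 9, c = -2
Condition is True, so THEN branch executes
After SQUARE(m): c=-2, m=81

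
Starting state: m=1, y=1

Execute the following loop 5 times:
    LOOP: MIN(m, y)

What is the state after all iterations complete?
m=1, y=1

Iteration trace:
Start: m=1, y=1
After iteration 1: m=1, y=1
After iteration 2: m=1, y=1
After iteration 3: m=1, y=1
After iteration 4: m=1, y=1
After iteration 5: m=1, y=1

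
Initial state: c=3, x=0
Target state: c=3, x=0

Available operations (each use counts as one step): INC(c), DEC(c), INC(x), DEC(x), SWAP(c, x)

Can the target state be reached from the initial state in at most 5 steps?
Yes

Path (0 steps): 0 steps (already at target)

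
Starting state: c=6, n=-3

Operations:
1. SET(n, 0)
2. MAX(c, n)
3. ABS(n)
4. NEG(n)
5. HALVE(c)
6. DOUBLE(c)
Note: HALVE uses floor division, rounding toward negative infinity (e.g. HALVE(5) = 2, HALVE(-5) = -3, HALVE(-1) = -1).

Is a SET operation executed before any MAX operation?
Yes

First SET: step 1
First MAX: step 2
Since 1 < 2, SET comes first.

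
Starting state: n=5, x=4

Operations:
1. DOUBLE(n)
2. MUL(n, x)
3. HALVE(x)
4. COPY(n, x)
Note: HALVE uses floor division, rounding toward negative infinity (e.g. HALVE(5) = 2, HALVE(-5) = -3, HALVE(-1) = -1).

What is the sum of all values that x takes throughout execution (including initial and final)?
16

Values of x at each step:
Initial: x = 4
After step 1: x = 4
After step 2: x = 4
After step 3: x = 2
After step 4: x = 2
Sum = 4 + 4 + 4 + 2 + 2 = 16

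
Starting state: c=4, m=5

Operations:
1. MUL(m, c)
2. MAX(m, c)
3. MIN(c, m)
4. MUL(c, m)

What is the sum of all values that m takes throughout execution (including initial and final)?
85

Values of m at each step:
Initial: m = 5
After step 1: m = 20
After step 2: m = 20
After step 3: m = 20
After step 4: m = 20
Sum = 5 + 20 + 20 + 20 + 20 = 85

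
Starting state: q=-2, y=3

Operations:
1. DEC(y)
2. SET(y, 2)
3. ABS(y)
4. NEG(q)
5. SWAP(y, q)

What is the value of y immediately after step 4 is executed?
y = 2

Tracing y through execution:
Initial: y = 3
After step 1 (DEC(y)): y = 2
After step 2 (SET(y, 2)): y = 2
After step 3 (ABS(y)): y = 2
After step 4 (NEG(q)): y = 2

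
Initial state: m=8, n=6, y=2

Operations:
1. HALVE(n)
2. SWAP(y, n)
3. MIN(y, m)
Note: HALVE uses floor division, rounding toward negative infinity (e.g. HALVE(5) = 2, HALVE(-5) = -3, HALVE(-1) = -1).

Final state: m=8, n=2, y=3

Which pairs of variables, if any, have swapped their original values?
None

Comparing initial and final values:
m: 8 → 8
y: 2 → 3
n: 6 → 2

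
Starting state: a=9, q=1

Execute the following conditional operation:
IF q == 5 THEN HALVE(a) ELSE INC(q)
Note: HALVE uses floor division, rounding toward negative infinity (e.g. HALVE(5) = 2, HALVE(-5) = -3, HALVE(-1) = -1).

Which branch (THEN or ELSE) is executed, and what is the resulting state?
Branch: ELSE, Final state: a=9, q=2

Evaluating condition: q == 5
q = 1
Condition is False, so ELSE branch executes
After INC(q): a=9, q=2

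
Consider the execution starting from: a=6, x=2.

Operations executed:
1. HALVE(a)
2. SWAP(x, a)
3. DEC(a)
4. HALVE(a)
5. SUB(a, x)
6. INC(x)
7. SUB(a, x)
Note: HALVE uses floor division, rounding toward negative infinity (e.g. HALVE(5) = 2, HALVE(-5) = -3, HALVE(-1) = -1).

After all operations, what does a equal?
a = -7

Tracing execution:
Step 1: HALVE(a) → a = 3
Step 2: SWAP(x, a) → a = 2
Step 3: DEC(a) → a = 1
Step 4: HALVE(a) → a = 0
Step 5: SUB(a, x) → a = -3
Step 6: INC(x) → a = -3
Step 7: SUB(a, x) → a = -7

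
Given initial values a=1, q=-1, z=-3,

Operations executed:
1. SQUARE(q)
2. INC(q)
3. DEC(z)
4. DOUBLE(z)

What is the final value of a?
a = 1

Tracing execution:
Step 1: SQUARE(q) → a = 1
Step 2: INC(q) → a = 1
Step 3: DEC(z) → a = 1
Step 4: DOUBLE(z) → a = 1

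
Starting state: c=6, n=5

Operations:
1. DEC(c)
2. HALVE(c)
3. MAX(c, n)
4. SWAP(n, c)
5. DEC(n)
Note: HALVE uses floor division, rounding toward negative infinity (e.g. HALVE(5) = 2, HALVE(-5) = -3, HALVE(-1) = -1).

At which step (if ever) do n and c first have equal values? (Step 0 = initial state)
Step 1

n and c first become equal after step 1.

Comparing values at each step:
Initial: n=5, c=6
After step 1: n=5, c=5 ← equal!
After step 2: n=5, c=2
After step 3: n=5, c=5 ← equal!
After step 4: n=5, c=5 ← equal!
After step 5: n=4, c=5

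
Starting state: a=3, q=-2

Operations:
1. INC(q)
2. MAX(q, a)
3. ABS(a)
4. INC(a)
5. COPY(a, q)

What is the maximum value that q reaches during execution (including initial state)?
3

Values of q at each step:
Initial: q = -2
After step 1: q = -1
After step 2: q = 3 ← maximum
After step 3: q = 3
After step 4: q = 3
After step 5: q = 3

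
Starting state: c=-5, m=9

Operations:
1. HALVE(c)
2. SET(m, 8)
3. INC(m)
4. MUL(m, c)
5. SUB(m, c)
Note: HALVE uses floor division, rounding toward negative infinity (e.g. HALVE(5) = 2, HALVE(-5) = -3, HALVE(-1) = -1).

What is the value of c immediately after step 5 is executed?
c = -3

Tracing c through execution:
Initial: c = -5
After step 1 (HALVE(c)): c = -3
After step 2 (SET(m, 8)): c = -3
After step 3 (INC(m)): c = -3
After step 4 (MUL(m, c)): c = -3
After step 5 (SUB(m, c)): c = -3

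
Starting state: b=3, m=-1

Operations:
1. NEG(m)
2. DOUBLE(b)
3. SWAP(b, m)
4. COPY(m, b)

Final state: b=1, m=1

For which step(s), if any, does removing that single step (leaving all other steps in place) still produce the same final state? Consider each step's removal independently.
Step(s) 2

Testing removal of each single step:
Without step 1: final = b=-1, m=-1 (different)
Without step 2: final = b=1, m=1 (same)
Without step 3: final = b=6, m=6 (different)
Without step 4: final = b=1, m=6 (different)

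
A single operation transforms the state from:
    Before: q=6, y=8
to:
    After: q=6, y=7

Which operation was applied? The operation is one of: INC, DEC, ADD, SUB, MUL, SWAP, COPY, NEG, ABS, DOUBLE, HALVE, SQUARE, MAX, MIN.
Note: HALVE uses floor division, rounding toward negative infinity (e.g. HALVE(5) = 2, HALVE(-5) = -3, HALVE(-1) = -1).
DEC(y)

Analyzing the change:
Before: q=6, y=8
After: q=6, y=7
Variable y changed from 8 to 7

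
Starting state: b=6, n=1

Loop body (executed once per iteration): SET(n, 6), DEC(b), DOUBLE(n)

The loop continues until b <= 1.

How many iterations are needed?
5

Tracing iterations:
Initial: b=6, n=1
After iteration 1: b=5, n=12
After iteration 2: b=4, n=12
After iteration 3: b=3, n=12
After iteration 4: b=2, n=12
After iteration 5: b=1, n=12
b <= 1 now holds, so the loop exits after 5 iterations.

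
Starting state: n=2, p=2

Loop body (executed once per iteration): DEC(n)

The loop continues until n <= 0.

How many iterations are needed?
2

Tracing iterations:
Initial: n=2, p=2
After iteration 1: n=1, p=2
After iteration 2: n=0, p=2
n <= 0 now holds, so the loop exits after 2 iterations.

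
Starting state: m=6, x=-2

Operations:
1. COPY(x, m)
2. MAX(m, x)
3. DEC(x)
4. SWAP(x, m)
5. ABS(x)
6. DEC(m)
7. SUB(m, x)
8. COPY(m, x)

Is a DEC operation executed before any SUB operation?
Yes

First DEC: step 3
First SUB: step 7
Since 3 < 7, DEC comes first.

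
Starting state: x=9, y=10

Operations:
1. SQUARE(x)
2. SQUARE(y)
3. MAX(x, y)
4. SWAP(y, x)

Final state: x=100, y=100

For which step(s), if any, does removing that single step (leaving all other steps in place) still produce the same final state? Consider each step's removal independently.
Step(s) 1, 4

Testing removal of each single step:
Without step 1: final = x=100, y=100 (same)
Without step 2: final = x=10, y=81 (different)
Without step 3: final = x=100, y=81 (different)
Without step 4: final = x=100, y=100 (same)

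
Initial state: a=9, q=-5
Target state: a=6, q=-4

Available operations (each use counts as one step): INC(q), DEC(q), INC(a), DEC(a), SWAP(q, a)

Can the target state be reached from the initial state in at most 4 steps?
Yes

Path (4 steps): INC(q) → DEC(a) → DEC(a) → DEC(a)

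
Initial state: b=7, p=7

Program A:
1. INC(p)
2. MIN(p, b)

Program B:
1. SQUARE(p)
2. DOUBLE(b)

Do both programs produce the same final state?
No

Program A final state: b=7, p=7
Program B final state: b=14, p=49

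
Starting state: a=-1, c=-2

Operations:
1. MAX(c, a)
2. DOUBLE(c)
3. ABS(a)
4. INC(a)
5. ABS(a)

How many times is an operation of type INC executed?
1

Counting INC operations:
Step 4: INC(a) ← INC
Total: 1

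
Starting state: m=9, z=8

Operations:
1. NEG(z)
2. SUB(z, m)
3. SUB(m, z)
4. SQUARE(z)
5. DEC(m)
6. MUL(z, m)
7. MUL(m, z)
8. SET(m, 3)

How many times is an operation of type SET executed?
1

Counting SET operations:
Step 8: SET(m, 3) ← SET
Total: 1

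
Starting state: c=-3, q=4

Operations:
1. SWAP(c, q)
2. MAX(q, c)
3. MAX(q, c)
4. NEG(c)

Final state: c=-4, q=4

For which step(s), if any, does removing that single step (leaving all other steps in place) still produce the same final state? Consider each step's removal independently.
Step(s) 2, 3

Testing removal of each single step:
Without step 1: final = c=3, q=4 (different)
Without step 2: final = c=-4, q=4 (same)
Without step 3: final = c=-4, q=4 (same)
Without step 4: final = c=4, q=4 (different)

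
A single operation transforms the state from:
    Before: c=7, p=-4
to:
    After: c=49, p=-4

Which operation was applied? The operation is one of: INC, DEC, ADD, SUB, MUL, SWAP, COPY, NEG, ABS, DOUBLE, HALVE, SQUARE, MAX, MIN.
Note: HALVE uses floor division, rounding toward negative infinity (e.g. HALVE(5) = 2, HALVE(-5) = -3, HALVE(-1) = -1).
SQUARE(c)

Analyzing the change:
Before: c=7, p=-4
After: c=49, p=-4
Variable c changed from 7 to 49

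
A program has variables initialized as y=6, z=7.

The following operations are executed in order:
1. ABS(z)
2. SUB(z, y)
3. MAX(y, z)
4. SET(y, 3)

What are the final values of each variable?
{y: 3, z: 1}

Step-by-step execution:
Initial: y=6, z=7
After step 1 (ABS(z)): y=6, z=7
After step 2 (SUB(z, y)): y=6, z=1
After step 3 (MAX(y, z)): y=6, z=1
After step 4 (SET(y, 3)): y=3, z=1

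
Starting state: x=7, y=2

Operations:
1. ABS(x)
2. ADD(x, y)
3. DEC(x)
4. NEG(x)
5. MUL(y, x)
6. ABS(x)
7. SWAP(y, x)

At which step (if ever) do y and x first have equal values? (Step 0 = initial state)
Never

y and x never become equal during execution.

Comparing values at each step:
Initial: y=2, x=7
After step 1: y=2, x=7
After step 2: y=2, x=9
After step 3: y=2, x=8
After step 4: y=2, x=-8
After step 5: y=-16, x=-8
After step 6: y=-16, x=8
After step 7: y=8, x=-16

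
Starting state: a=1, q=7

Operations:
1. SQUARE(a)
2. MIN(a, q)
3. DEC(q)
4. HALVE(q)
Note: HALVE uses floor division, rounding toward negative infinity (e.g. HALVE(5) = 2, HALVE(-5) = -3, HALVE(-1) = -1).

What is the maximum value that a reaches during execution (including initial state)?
1

Values of a at each step:
Initial: a = 1 ← maximum
After step 1: a = 1
After step 2: a = 1
After step 3: a = 1
After step 4: a = 1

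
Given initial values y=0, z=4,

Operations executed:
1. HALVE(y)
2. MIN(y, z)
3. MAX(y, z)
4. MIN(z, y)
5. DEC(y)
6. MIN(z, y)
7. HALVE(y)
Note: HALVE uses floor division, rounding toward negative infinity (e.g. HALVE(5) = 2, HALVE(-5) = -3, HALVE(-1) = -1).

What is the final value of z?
z = 3

Tracing execution:
Step 1: HALVE(y) → z = 4
Step 2: MIN(y, z) → z = 4
Step 3: MAX(y, z) → z = 4
Step 4: MIN(z, y) → z = 4
Step 5: DEC(y) → z = 4
Step 6: MIN(z, y) → z = 3
Step 7: HALVE(y) → z = 3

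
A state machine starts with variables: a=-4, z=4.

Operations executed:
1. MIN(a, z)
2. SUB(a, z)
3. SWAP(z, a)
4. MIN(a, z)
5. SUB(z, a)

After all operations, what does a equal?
a = -8

Tracing execution:
Step 1: MIN(a, z) → a = -4
Step 2: SUB(a, z) → a = -8
Step 3: SWAP(z, a) → a = 4
Step 4: MIN(a, z) → a = -8
Step 5: SUB(z, a) → a = -8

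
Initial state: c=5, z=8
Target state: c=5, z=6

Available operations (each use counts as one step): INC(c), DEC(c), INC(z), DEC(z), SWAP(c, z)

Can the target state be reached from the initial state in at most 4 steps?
Yes

Path (2 steps): DEC(z) → DEC(z)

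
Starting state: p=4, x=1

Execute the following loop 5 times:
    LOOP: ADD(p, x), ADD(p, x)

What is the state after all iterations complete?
p=14, x=1

Iteration trace:
Start: p=4, x=1
After iteration 1: p=6, x=1
After iteration 2: p=8, x=1
After iteration 3: p=10, x=1
After iteration 4: p=12, x=1
After iteration 5: p=14, x=1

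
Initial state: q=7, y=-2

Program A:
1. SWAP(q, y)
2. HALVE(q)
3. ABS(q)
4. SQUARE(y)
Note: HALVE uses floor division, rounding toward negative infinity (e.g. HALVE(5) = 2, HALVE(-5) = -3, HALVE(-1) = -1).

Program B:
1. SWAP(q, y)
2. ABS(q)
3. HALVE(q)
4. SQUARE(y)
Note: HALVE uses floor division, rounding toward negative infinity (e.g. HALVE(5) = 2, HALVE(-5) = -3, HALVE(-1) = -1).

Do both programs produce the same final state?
Yes

Program A final state: q=1, y=49
Program B final state: q=1, y=49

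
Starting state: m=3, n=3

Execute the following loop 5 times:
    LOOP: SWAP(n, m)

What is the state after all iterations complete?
m=3, n=3

Iteration trace:
Start: m=3, n=3
After iteration 1: m=3, n=3
After iteration 2: m=3, n=3
After iteration 3: m=3, n=3
After iteration 4: m=3, n=3
After iteration 5: m=3, n=3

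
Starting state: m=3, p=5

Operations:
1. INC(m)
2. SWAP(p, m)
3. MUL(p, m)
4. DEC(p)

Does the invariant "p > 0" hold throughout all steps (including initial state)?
Yes

The invariant holds at every step.

State at each step:
Initial: m=3, p=5
After step 1: m=4, p=5
After step 2: m=5, p=4
After step 3: m=5, p=20
After step 4: m=5, p=19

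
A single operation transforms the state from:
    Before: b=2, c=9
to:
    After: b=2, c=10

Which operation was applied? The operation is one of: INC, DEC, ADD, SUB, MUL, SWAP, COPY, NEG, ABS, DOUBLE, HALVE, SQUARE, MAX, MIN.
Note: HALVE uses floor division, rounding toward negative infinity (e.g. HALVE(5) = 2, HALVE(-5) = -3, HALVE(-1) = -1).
INC(c)

Analyzing the change:
Before: b=2, c=9
After: b=2, c=10
Variable c changed from 9 to 10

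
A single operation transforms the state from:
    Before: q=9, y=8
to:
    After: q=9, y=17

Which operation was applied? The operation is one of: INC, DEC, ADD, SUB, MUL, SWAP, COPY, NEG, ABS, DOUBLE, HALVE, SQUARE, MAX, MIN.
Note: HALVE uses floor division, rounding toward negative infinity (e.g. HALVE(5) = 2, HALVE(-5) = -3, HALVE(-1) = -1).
ADD(y, q)

Analyzing the change:
Before: q=9, y=8
After: q=9, y=17
Variable y changed from 8 to 17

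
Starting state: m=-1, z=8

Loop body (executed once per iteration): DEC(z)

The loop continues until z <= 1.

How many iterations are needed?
7

Tracing iterations:
Initial: m=-1, z=8
After iteration 1: m=-1, z=7
After iteration 2: m=-1, z=6
After iteration 3: m=-1, z=5
After iteration 4: m=-1, z=4
After iteration 5: m=-1, z=3
After iteration 6: m=-1, z=2
After iteration 7: m=-1, z=1
z <= 1 now holds, so the loop exits after 7 iterations.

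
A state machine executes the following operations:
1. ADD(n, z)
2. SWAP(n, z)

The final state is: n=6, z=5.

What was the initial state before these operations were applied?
n=-1, z=6

Working backwards:
Final state: n=6, z=5
Before step 2 (SWAP(n, z)): n=5, z=6
Before step 1 (ADD(n, z)): n=-1, z=6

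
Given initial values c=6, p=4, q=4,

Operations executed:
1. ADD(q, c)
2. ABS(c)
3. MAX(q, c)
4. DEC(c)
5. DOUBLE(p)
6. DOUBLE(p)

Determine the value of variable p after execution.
p = 16

Tracing execution:
Step 1: ADD(q, c) → p = 4
Step 2: ABS(c) → p = 4
Step 3: MAX(q, c) → p = 4
Step 4: DEC(c) → p = 4
Step 5: DOUBLE(p) → p = 8
Step 6: DOUBLE(p) → p = 16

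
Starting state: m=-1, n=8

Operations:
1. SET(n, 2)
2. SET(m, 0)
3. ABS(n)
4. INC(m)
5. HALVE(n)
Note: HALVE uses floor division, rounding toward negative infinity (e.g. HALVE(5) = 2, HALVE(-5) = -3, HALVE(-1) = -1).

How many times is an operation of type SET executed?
2

Counting SET operations:
Step 1: SET(n, 2) ← SET
Step 2: SET(m, 0) ← SET
Total: 2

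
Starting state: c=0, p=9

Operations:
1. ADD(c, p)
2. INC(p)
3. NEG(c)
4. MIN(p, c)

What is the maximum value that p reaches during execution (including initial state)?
10

Values of p at each step:
Initial: p = 9
After step 1: p = 9
After step 2: p = 10 ← maximum
After step 3: p = 10
After step 4: p = -9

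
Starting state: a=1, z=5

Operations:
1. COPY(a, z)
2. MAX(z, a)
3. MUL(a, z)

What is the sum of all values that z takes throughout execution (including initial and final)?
20

Values of z at each step:
Initial: z = 5
After step 1: z = 5
After step 2: z = 5
After step 3: z = 5
Sum = 5 + 5 + 5 + 5 = 20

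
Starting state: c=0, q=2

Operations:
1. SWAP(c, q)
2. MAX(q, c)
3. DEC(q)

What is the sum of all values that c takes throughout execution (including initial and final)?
6

Values of c at each step:
Initial: c = 0
After step 1: c = 2
After step 2: c = 2
After step 3: c = 2
Sum = 0 + 2 + 2 + 2 = 6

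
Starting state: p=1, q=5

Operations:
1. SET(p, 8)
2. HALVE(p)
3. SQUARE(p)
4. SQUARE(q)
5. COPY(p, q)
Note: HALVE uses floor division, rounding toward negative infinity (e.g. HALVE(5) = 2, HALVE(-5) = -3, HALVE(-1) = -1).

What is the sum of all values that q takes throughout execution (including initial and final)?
70

Values of q at each step:
Initial: q = 5
After step 1: q = 5
After step 2: q = 5
After step 3: q = 5
After step 4: q = 25
After step 5: q = 25
Sum = 5 + 5 + 5 + 5 + 25 + 25 = 70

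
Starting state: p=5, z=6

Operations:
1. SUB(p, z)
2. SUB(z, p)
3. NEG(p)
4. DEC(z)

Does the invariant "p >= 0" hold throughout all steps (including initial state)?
No, violated after step 1

The invariant is violated after step 1.

State at each step:
Initial: p=5, z=6
After step 1: p=-1, z=6
After step 2: p=-1, z=7
After step 3: p=1, z=7
After step 4: p=1, z=6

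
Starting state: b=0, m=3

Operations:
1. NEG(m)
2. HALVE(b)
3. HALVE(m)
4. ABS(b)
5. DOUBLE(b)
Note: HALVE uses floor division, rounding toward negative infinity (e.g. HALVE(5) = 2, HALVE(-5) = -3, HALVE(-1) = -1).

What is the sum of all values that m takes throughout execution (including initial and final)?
-9

Values of m at each step:
Initial: m = 3
After step 1: m = -3
After step 2: m = -3
After step 3: m = -2
After step 4: m = -2
After step 5: m = -2
Sum = 3 + -3 + -3 + -2 + -2 + -2 = -9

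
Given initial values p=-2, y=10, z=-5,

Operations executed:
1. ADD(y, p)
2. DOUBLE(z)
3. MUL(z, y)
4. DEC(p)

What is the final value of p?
p = -3

Tracing execution:
Step 1: ADD(y, p) → p = -2
Step 2: DOUBLE(z) → p = -2
Step 3: MUL(z, y) → p = -2
Step 4: DEC(p) → p = -3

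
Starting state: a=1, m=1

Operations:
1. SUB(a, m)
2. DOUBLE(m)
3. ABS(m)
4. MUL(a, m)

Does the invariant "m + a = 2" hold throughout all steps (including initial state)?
No, violated after step 1

The invariant is violated after step 1.

State at each step:
Initial: a=1, m=1
After step 1: a=0, m=1
After step 2: a=0, m=2
After step 3: a=0, m=2
After step 4: a=0, m=2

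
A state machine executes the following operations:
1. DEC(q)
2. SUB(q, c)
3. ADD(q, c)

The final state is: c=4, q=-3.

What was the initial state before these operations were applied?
c=4, q=-2

Working backwards:
Final state: c=4, q=-3
Before step 3 (ADD(q, c)): c=4, q=-7
Before step 2 (SUB(q, c)): c=4, q=-3
Before step 1 (DEC(q)): c=4, q=-2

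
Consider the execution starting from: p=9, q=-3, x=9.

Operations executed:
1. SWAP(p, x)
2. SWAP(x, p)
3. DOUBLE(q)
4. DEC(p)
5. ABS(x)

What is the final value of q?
q = -6

Tracing execution:
Step 1: SWAP(p, x) → q = -3
Step 2: SWAP(x, p) → q = -3
Step 3: DOUBLE(q) → q = -6
Step 4: DEC(p) → q = -6
Step 5: ABS(x) → q = -6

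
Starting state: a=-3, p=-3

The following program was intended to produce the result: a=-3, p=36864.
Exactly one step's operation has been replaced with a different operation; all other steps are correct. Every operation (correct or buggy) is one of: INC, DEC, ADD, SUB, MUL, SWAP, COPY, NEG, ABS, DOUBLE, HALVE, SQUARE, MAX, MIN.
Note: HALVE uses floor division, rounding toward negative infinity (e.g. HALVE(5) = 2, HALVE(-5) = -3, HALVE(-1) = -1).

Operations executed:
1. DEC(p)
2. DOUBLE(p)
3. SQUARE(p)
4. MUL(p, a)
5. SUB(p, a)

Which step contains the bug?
Step 5

Trace with buggy code:
Initial: a=-3, p=-3
After step 1: a=-3, p=-4
After step 2: a=-3, p=-8
After step 3: a=-3, p=64
After step 4: a=-3, p=-192
After step 5: a=-3, p=-189
Actual final a=-3, p=-189 ≠ expected a=-3, p=36864.
Step 5 is the only position where a single-operation replacement can produce the expected result.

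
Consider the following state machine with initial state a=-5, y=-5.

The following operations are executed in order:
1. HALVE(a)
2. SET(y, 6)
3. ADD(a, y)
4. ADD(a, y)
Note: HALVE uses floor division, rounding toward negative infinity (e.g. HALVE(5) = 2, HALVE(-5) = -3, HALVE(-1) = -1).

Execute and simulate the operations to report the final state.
{a: 9, y: 6}

Step-by-step execution:
Initial: a=-5, y=-5
After step 1 (HALVE(a)): a=-3, y=-5
After step 2 (SET(y, 6)): a=-3, y=6
After step 3 (ADD(a, y)): a=3, y=6
After step 4 (ADD(a, y)): a=9, y=6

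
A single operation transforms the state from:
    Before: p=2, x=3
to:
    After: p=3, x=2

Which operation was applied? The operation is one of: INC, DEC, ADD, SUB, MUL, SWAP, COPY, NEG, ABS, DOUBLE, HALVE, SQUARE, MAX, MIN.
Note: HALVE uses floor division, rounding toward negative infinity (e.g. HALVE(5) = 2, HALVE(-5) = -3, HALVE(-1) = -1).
SWAP(p, x)

Analyzing the change:
Before: p=2, x=3
After: p=3, x=2
Variable p changed from 2 to 3
Variable x changed from 3 to 2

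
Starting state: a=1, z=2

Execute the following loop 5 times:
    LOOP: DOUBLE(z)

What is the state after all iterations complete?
a=1, z=64

Iteration trace:
Start: a=1, z=2
After iteration 1: a=1, z=4
After iteration 2: a=1, z=8
After iteration 3: a=1, z=16
After iteration 4: a=1, z=32
After iteration 5: a=1, z=64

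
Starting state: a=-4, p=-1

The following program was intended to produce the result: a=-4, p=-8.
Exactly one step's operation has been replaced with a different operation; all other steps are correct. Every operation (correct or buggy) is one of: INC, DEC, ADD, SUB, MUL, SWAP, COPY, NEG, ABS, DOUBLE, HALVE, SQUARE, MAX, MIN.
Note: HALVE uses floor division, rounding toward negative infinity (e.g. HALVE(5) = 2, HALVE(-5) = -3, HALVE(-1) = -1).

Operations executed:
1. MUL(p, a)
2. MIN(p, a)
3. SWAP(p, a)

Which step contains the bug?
Step 3

Trace with buggy code:
Initial: a=-4, p=-1
After step 1: a=-4, p=4
After step 2: a=-4, p=-4
After step 3: a=-4, p=-4
Actual final a=-4, p=-4 ≠ expected a=-4, p=-8.
Step 3 is the only position where a single-operation replacement can produce the expected result.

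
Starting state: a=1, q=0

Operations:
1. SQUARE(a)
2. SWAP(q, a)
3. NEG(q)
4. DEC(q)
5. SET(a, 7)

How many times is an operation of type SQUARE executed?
1

Counting SQUARE operations:
Step 1: SQUARE(a) ← SQUARE
Total: 1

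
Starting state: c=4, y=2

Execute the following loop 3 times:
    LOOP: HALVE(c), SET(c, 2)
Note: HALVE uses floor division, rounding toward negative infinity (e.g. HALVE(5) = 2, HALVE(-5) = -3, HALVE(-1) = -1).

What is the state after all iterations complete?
c=2, y=2

Iteration trace:
Start: c=4, y=2
After iteration 1: c=2, y=2
After iteration 2: c=2, y=2
After iteration 3: c=2, y=2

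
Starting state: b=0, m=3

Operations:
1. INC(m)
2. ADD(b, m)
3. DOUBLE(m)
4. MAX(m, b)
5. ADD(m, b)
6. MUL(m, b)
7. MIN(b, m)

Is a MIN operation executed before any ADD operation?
No

First MIN: step 7
First ADD: step 2
Since 7 > 2, ADD comes first.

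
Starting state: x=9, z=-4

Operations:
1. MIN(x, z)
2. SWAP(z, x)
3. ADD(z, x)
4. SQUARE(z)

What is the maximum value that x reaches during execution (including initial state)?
9

Values of x at each step:
Initial: x = 9 ← maximum
After step 1: x = -4
After step 2: x = -4
After step 3: x = -4
After step 4: x = -4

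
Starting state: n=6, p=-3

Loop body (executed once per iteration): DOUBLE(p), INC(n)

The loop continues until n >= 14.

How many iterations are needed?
8

Tracing iterations:
Initial: n=6, p=-3
After iteration 1: n=7, p=-6
After iteration 2: n=8, p=-12
After iteration 3: n=9, p=-24
After iteration 4: n=10, p=-48
After iteration 5: n=11, p=-96
After iteration 6: n=12, p=-192
After iteration 7: n=13, p=-384
After iteration 8: n=14, p=-768
n >= 14 now holds, so the loop exits after 8 iterations.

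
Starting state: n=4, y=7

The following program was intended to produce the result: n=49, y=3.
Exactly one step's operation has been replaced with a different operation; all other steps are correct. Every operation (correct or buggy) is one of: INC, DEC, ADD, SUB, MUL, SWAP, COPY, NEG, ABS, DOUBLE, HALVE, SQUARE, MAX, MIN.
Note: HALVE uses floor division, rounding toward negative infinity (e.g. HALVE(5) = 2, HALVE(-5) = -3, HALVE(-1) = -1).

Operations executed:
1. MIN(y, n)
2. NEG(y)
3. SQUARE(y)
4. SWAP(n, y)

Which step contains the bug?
Step 1

Trace with buggy code:
Initial: n=4, y=7
After step 1: n=4, y=4
After step 2: n=4, y=-4
After step 3: n=4, y=16
After step 4: n=16, y=4
Actual final n=16, y=4 ≠ expected n=49, y=3.
Step 1 is the only position where a single-operation replacement can produce the expected result.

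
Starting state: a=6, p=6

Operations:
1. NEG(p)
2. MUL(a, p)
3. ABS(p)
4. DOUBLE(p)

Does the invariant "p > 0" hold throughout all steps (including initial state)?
No, violated after step 1

The invariant is violated after step 1.

State at each step:
Initial: a=6, p=6
After step 1: a=6, p=-6
After step 2: a=-36, p=-6
After step 3: a=-36, p=6
After step 4: a=-36, p=12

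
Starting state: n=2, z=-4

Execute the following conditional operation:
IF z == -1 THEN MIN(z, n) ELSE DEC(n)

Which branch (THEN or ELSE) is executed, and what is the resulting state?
Branch: ELSE, Final state: n=1, z=-4

Evaluating condition: z == -1
z = -4
Condition is False, so ELSE branch executes
After DEC(n): n=1, z=-4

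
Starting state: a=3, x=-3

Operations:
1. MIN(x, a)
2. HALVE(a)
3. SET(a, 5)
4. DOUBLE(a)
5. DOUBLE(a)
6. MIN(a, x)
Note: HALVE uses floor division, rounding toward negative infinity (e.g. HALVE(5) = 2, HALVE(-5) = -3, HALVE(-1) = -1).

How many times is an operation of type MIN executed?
2

Counting MIN operations:
Step 1: MIN(x, a) ← MIN
Step 6: MIN(a, x) ← MIN
Total: 2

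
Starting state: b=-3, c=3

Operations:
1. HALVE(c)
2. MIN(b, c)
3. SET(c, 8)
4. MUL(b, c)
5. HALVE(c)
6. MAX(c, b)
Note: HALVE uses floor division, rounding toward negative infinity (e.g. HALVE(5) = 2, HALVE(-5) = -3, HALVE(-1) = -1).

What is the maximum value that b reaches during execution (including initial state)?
-3

Values of b at each step:
Initial: b = -3 ← maximum
After step 1: b = -3
After step 2: b = -3
After step 3: b = -3
After step 4: b = -24
After step 5: b = -24
After step 6: b = -24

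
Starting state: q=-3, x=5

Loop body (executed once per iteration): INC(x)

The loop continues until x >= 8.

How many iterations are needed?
3

Tracing iterations:
Initial: q=-3, x=5
After iteration 1: q=-3, x=6
After iteration 2: q=-3, x=7
After iteration 3: q=-3, x=8
x >= 8 now holds, so the loop exits after 3 iterations.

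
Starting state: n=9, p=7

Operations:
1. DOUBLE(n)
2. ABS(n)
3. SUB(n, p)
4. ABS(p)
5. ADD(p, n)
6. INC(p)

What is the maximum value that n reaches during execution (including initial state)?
18

Values of n at each step:
Initial: n = 9
After step 1: n = 18 ← maximum
After step 2: n = 18
After step 3: n = 11
After step 4: n = 11
After step 5: n = 11
After step 6: n = 11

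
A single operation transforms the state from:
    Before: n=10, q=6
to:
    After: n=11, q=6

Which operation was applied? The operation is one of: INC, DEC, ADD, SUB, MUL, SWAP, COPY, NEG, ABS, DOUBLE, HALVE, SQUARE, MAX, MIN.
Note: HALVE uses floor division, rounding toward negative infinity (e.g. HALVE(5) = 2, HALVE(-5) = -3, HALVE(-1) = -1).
INC(n)

Analyzing the change:
Before: n=10, q=6
After: n=11, q=6
Variable n changed from 10 to 11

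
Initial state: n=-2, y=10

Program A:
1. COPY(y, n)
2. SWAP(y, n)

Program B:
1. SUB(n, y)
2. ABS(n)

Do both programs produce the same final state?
No

Program A final state: n=-2, y=-2
Program B final state: n=12, y=10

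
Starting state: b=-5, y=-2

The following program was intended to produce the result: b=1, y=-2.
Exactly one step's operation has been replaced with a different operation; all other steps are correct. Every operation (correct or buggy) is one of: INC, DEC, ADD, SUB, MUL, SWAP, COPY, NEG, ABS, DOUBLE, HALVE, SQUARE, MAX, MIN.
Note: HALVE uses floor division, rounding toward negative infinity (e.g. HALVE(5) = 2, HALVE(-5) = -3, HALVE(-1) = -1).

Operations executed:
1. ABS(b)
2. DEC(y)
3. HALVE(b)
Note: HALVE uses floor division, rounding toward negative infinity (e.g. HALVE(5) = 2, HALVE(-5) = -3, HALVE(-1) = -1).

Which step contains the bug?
Step 2

Trace with buggy code:
Initial: b=-5, y=-2
After step 1: b=5, y=-2
After step 2: b=5, y=-3
After step 3: b=2, y=-3
Actual final b=2, y=-3 ≠ expected b=1, y=-2.
Step 2 is the only position where a single-operation replacement can produce the expected result.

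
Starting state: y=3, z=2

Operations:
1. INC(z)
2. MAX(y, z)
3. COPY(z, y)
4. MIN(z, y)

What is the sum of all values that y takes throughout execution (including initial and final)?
15

Values of y at each step:
Initial: y = 3
After step 1: y = 3
After step 2: y = 3
After step 3: y = 3
After step 4: y = 3
Sum = 3 + 3 + 3 + 3 + 3 = 15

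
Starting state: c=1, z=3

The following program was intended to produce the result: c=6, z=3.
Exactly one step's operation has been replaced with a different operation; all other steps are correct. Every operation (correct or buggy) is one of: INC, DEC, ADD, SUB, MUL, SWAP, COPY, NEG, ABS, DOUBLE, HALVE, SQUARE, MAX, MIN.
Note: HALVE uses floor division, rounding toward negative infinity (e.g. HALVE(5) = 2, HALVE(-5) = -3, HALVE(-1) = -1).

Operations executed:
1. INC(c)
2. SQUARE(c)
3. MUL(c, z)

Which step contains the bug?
Step 2

Trace with buggy code:
Initial: c=1, z=3
After step 1: c=2, z=3
After step 2: c=4, z=3
After step 3: c=12, z=3
Actual final c=12, z=3 ≠ expected c=6, z=3.
Step 2 is the only position where a single-operation replacement can produce the expected result.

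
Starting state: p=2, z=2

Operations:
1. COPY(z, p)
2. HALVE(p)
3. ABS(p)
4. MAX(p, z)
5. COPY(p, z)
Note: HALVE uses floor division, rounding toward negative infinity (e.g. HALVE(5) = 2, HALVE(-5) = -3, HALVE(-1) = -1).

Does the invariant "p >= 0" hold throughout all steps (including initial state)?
Yes

The invariant holds at every step.

State at each step:
Initial: p=2, z=2
After step 1: p=2, z=2
After step 2: p=1, z=2
After step 3: p=1, z=2
After step 4: p=2, z=2
After step 5: p=2, z=2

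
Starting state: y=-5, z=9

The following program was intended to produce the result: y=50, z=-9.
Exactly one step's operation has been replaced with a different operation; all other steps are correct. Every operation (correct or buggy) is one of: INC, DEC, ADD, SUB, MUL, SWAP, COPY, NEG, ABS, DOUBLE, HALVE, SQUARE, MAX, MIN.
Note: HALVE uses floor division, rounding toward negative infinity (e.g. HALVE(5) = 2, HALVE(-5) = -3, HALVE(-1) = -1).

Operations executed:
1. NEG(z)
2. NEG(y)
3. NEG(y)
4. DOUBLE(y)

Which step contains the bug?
Step 3

Trace with buggy code:
Initial: y=-5, z=9
After step 1: y=-5, z=-9
After step 2: y=5, z=-9
After step 3: y=-5, z=-9
After step 4: y=-10, z=-9
Actual final y=-10, z=-9 ≠ expected y=50, z=-9.
Step 3 is the only position where a single-operation replacement can produce the expected result.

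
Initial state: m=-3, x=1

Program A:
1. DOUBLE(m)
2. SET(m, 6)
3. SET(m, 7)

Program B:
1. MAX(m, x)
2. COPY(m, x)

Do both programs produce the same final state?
No

Program A final state: m=7, x=1
Program B final state: m=1, x=1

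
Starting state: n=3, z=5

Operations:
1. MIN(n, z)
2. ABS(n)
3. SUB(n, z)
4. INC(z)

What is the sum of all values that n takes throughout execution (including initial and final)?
5

Values of n at each step:
Initial: n = 3
After step 1: n = 3
After step 2: n = 3
After step 3: n = -2
After step 4: n = -2
Sum = 3 + 3 + 3 + -2 + -2 = 5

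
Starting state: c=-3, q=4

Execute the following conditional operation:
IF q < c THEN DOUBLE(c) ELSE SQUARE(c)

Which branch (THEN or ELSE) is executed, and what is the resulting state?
Branch: ELSE, Final state: c=9, q=4

Evaluating condition: q < c
q = 4, c = -3
Condition is False, so ELSE branch executes
After SQUARE(c): c=9, q=4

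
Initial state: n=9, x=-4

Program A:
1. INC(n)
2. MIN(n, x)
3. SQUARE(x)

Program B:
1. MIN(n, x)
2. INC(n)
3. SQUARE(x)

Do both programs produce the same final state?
No

Program A final state: n=-4, x=16
Program B final state: n=-3, x=16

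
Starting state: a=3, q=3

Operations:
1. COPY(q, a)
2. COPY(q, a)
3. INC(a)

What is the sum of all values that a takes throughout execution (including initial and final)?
13

Values of a at each step:
Initial: a = 3
After step 1: a = 3
After step 2: a = 3
After step 3: a = 4
Sum = 3 + 3 + 3 + 4 = 13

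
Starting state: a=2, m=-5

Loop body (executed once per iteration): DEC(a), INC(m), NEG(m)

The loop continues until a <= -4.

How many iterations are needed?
6

Tracing iterations:
Initial: a=2, m=-5
After iteration 1: a=1, m=4
After iteration 2: a=0, m=-5
After iteration 3: a=-1, m=4
After iteration 4: a=-2, m=-5
After iteration 5: a=-3, m=4
After iteration 6: a=-4, m=-5
a <= -4 now holds, so the loop exits after 6 iterations.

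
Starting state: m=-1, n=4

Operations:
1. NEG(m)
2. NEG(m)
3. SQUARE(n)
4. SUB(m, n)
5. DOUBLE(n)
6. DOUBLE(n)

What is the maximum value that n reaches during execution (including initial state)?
64

Values of n at each step:
Initial: n = 4
After step 1: n = 4
After step 2: n = 4
After step 3: n = 16
After step 4: n = 16
After step 5: n = 32
After step 6: n = 64 ← maximum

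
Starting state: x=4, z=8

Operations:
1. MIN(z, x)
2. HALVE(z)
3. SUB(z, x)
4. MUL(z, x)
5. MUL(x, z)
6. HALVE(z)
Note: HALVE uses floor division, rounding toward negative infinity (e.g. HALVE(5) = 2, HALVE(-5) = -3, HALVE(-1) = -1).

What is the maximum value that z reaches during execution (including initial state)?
8

Values of z at each step:
Initial: z = 8 ← maximum
After step 1: z = 4
After step 2: z = 2
After step 3: z = -2
After step 4: z = -8
After step 5: z = -8
After step 6: z = -4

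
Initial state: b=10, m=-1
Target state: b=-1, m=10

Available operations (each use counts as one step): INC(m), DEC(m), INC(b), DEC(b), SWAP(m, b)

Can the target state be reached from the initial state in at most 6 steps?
Yes

Path (1 step): SWAP(m, b)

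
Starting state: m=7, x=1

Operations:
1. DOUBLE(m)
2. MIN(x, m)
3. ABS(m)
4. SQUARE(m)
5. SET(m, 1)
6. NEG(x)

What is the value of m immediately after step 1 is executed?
m = 14

Tracing m through execution:
Initial: m = 7
After step 1 (DOUBLE(m)): m = 14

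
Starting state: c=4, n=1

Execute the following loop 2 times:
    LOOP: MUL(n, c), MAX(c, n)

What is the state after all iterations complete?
c=16, n=16

Iteration trace:
Start: c=4, n=1
After iteration 1: c=4, n=4
After iteration 2: c=16, n=16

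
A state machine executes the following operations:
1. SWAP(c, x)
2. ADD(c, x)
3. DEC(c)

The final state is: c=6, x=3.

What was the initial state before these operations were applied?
c=3, x=4

Working backwards:
Final state: c=6, x=3
Before step 3 (DEC(c)): c=7, x=3
Before step 2 (ADD(c, x)): c=4, x=3
Before step 1 (SWAP(c, x)): c=3, x=4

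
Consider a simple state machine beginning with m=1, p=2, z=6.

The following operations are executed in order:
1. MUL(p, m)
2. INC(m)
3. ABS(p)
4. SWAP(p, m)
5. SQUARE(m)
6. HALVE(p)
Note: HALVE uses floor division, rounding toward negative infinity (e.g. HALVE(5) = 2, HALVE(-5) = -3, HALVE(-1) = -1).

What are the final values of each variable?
{m: 4, p: 1, z: 6}

Step-by-step execution:
Initial: m=1, p=2, z=6
After step 1 (MUL(p, m)): m=1, p=2, z=6
After step 2 (INC(m)): m=2, p=2, z=6
After step 3 (ABS(p)): m=2, p=2, z=6
After step 4 (SWAP(p, m)): m=2, p=2, z=6
After step 5 (SQUARE(m)): m=4, p=2, z=6
After step 6 (HALVE(p)): m=4, p=1, z=6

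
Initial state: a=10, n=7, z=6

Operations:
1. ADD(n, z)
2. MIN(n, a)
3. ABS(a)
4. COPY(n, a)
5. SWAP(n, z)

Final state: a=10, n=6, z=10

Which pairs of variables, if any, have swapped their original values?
None

Comparing initial and final values:
n: 7 → 6
a: 10 → 10
z: 6 → 10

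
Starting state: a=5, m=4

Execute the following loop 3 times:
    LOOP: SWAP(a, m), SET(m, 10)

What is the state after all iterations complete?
a=10, m=10

Iteration trace:
Start: a=5, m=4
After iteration 1: a=4, m=10
After iteration 2: a=10, m=10
After iteration 3: a=10, m=10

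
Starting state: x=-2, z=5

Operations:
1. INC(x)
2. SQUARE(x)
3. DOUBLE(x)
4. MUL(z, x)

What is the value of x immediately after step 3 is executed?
x = 2

Tracing x through execution:
Initial: x = -2
After step 1 (INC(x)): x = -1
After step 2 (SQUARE(x)): x = 1
After step 3 (DOUBLE(x)): x = 2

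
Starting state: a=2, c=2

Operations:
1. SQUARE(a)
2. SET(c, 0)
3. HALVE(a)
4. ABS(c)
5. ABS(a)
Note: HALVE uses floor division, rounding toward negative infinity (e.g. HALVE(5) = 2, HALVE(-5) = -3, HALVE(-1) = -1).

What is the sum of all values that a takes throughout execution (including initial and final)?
16

Values of a at each step:
Initial: a = 2
After step 1: a = 4
After step 2: a = 4
After step 3: a = 2
After step 4: a = 2
After step 5: a = 2
Sum = 2 + 4 + 4 + 2 + 2 + 2 = 16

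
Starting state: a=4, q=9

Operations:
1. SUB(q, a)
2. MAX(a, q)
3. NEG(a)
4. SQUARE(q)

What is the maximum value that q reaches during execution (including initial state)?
25

Values of q at each step:
Initial: q = 9
After step 1: q = 5
After step 2: q = 5
After step 3: q = 5
After step 4: q = 25 ← maximum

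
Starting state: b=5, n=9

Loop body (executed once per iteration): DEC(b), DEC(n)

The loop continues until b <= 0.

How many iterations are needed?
5

Tracing iterations:
Initial: b=5, n=9
After iteration 1: b=4, n=8
After iteration 2: b=3, n=7
After iteration 3: b=2, n=6
After iteration 4: b=1, n=5
After iteration 5: b=0, n=4
b <= 0 now holds, so the loop exits after 5 iterations.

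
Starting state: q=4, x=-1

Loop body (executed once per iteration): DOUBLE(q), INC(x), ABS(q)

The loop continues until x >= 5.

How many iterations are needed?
6

Tracing iterations:
Initial: q=4, x=-1
After iteration 1: q=8, x=0
After iteration 2: q=16, x=1
After iteration 3: q=32, x=2
After iteration 4: q=64, x=3
After iteration 5: q=128, x=4
After iteration 6: q=256, x=5
x >= 5 now holds, so the loop exits after 6 iterations.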